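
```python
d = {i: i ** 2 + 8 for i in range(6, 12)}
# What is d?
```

{6: 44, 7: 57, 8: 72, 9: 89, 10: 108, 11: 129}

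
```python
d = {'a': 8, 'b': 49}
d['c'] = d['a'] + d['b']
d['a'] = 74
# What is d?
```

After line 1: d = {'a': 8, 'b': 49}
After line 2 (d['c'] = 8 + 49): d = {'a': 8, 'b': 49, 'c': 57}
After line 3: d = {'a': 74, 'b': 49, 'c': 57}

{'a': 74, 'b': 49, 'c': 57}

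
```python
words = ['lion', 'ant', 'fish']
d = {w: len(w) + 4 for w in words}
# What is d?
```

{'lion': 8, 'ant': 7, 'fish': 8}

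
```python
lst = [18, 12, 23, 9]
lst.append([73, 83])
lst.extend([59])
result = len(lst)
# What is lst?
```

After line 1: lst = [18, 12, 23, 9]
After line 2 (append adds [73, 83] as single element): lst = [18, 12, 23, 9, [73, 83]]
After line 3 (extend unpacks [59], adds 59): lst = [18, 12, 23, 9, [73, 83], 59]
After line 4: result = len(lst) = 6

[18, 12, 23, 9, [73, 83], 59]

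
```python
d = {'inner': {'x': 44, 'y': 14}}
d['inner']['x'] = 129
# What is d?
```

After line 1: d = {'inner': {'x': 44, 'y': 14}}
After line 2 (inner x overwritten): d = {'inner': {'x': 129, 'y': 14}}

{'inner': {'x': 129, 'y': 14}}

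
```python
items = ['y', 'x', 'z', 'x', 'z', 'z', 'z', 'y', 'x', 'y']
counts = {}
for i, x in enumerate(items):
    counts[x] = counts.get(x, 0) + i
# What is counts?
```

Initial: counts = {}, items = ['y', 'x', 'z', 'x', 'z', 'z', 'z', 'y', 'x', 'y']
i=0, x='y': counts = {'y': 0}
i=1, x='x': counts = {'y': 0, 'x': 1}
i=2, x='z': counts = {'y': 0, 'x': 1, 'z': 2}
i=3, x='x': counts = {'y': 0, 'x': 4, 'z': 2}
i=4, x='z': counts = {'y': 0, 'x': 4, 'z': 6}
i=5, x='z': counts = {'y': 0, 'x': 4, 'z': 11}
i=6, x='z': counts = {'y': 0, 'x': 4, 'z': 17}
i=7, x='y': counts = {'y': 7, 'x': 4, 'z': 17}
i=8, x='x': counts = {'y': 7, 'x': 12, 'z': 17}
i=9, x='y': counts = {'y': 16, 'x': 12, 'z': 17}

{'y': 16, 'x': 12, 'z': 17}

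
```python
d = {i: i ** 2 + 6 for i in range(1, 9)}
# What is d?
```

{1: 7, 2: 10, 3: 15, 4: 22, 5: 31, 6: 42, 7: 55, 8: 70}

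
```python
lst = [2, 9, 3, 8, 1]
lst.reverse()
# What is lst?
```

[1, 8, 3, 9, 2]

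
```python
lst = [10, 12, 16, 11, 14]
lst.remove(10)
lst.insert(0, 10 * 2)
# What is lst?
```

After line 1: lst = [10, 12, 16, 11, 14]
After line 2 (remove first 10): lst = [12, 16, 11, 14]
After line 3 (insert 20 at index 0): lst = [20, 12, 16, 11, 14]

[20, 12, 16, 11, 14]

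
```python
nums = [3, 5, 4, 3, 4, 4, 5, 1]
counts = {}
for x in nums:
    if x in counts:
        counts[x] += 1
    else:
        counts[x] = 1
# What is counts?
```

Initial: counts = {}, nums = [3, 5, 4, 3, 4, 4, 5, 1]
See 3: counts = {3: 1}
See 5: counts = {3: 1, 5: 1}
See 4: counts = {3: 1, 5: 1, 4: 1}
See 3: counts = {3: 2, 5: 1, 4: 1}
See 4: counts = {3: 2, 5: 1, 4: 2}
See 4: counts = {3: 2, 5: 1, 4: 3}
See 5: counts = {3: 2, 5: 2, 4: 3}
See 1: counts = {3: 2, 5: 2, 4: 3, 1: 1}

{3: 2, 5: 2, 4: 3, 1: 1}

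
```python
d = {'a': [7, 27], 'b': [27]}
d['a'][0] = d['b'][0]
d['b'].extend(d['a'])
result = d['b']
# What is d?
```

After line 1: d = {'a': [7, 27], 'b': [27]}
After line 2 (a[0] = b[0] = 27): d = {'a': [27, 27], 'b': [27]}
After line 3 (b.extend(a) appends [27, 27]): d = {'a': [27, 27], 'b': [27, 27, 27]}
After line 4: result = d['b'] = [27, 27, 27]

{'a': [27, 27], 'b': [27, 27, 27]}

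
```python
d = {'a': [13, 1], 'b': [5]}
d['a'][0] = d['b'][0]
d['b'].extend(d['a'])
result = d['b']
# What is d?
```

After line 1: d = {'a': [13, 1], 'b': [5]}
After line 2 (a[0] = b[0] = 5): d = {'a': [5, 1], 'b': [5]}
After line 3 (b.extend(a) appends [5, 1]): d = {'a': [5, 1], 'b': [5, 5, 1]}
After line 4: result = d['b'] = [5, 5, 1]

{'a': [5, 1], 'b': [5, 5, 1]}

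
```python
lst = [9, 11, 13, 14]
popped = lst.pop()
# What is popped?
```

14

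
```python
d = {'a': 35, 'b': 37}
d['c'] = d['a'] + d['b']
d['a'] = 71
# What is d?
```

After line 1: d = {'a': 35, 'b': 37}
After line 2 (d['c'] = 35 + 37): d = {'a': 35, 'b': 37, 'c': 72}
After line 3: d = {'a': 71, 'b': 37, 'c': 72}

{'a': 71, 'b': 37, 'c': 72}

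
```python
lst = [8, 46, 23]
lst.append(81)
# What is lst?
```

[8, 46, 23, 81]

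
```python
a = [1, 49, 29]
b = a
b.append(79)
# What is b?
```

After line 1: a = [1, 49, 29]
After line 2 (b = a is an alias, same object): a = [1, 49, 29], b = [1, 49, 29]
After line 3 (b.append mutates the shared list): a = [1, 49, 29, 79], b = [1, 49, 29, 79]

[1, 49, 29, 79]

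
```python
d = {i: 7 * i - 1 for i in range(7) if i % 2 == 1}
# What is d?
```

{1: 6, 3: 20, 5: 34}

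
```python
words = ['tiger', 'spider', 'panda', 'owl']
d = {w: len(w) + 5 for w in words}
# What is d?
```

{'tiger': 10, 'spider': 11, 'panda': 10, 'owl': 8}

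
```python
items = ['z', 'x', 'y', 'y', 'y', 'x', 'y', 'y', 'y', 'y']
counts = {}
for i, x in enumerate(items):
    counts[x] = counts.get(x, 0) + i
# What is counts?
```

Initial: counts = {}, items = ['z', 'x', 'y', 'y', 'y', 'x', 'y', 'y', 'y', 'y']
i=0, x='z': counts = {'z': 0}
i=1, x='x': counts = {'z': 0, 'x': 1}
i=2, x='y': counts = {'z': 0, 'x': 1, 'y': 2}
i=3, x='y': counts = {'z': 0, 'x': 1, 'y': 5}
i=4, x='y': counts = {'z': 0, 'x': 1, 'y': 9}
i=5, x='x': counts = {'z': 0, 'x': 6, 'y': 9}
i=6, x='y': counts = {'z': 0, 'x': 6, 'y': 15}
i=7, x='y': counts = {'z': 0, 'x': 6, 'y': 22}
i=8, x='y': counts = {'z': 0, 'x': 6, 'y': 30}
i=9, x='y': counts = {'z': 0, 'x': 6, 'y': 39}

{'z': 0, 'x': 6, 'y': 39}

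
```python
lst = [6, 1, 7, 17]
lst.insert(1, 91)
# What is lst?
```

[6, 91, 1, 7, 17]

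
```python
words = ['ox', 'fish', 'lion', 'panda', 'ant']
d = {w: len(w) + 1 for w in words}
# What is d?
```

{'ox': 3, 'fish': 5, 'lion': 5, 'panda': 6, 'ant': 4}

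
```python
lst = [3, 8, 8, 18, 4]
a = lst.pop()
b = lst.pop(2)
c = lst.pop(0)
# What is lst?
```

After line 1: lst = [3, 8, 8, 18, 4]
After line 2 (pop() -> a = 4): lst = [3, 8, 8, 18]
After line 3 (pop(2) -> b = 8): lst = [3, 8, 18]
After line 4 (pop(0) -> c = 3): lst = [8, 18]

[8, 18]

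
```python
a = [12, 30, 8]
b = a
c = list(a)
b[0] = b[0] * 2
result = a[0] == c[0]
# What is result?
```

After line 1: a = [12, 30, 8]
After line 2 (b = a, alias): a = [12, 30, 8], b = [12, 30, 8]
After line 3 (c = list(a) is a copy, new object): c = [12, 30, 8]
After line 4 (b[0] = 12 * 2 = 24; mutates shared a/b): a = b = [24, 30, 8], c = [12, 30, 8]
After line 5 (a[0] = 24, c[0] = 12; result = False)

False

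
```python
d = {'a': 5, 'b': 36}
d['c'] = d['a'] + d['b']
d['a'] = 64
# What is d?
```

After line 1: d = {'a': 5, 'b': 36}
After line 2 (d['c'] = 5 + 36): d = {'a': 5, 'b': 36, 'c': 41}
After line 3: d = {'a': 64, 'b': 36, 'c': 41}

{'a': 64, 'b': 36, 'c': 41}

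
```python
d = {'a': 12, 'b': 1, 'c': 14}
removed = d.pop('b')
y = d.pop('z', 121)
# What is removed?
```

After line 1: d = {'a': 12, 'b': 1, 'c': 14}
After line 2 (pop 'b' returns 1): d = {'a': 12, 'c': 14}, removed = 1
After line 3 (pop 'z' missing, returns default 121): d = {'a': 12, 'c': 14}, y = 121

1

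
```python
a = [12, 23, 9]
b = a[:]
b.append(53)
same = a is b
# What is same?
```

After line 1: a = [12, 23, 9]
After line 2 (b = a[:] is a shallow copy, new object): a = [12, 23, 9], b = [12, 23, 9]
After line 3 (append only mutates b): a = [12, 23, 9], b = [12, 23, 9, 53]
After line 4 (same = a is b; different objects -> False): same = False

False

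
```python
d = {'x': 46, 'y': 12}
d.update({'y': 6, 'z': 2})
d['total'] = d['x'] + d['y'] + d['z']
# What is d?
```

After line 1: d = {'x': 46, 'y': 12}
After line 2 (y overwritten, z added): d = {'x': 46, 'y': 6, 'z': 2}
After line 3 (total = 46 + 6 + 2 = 54): d = {'x': 46, 'y': 6, 'z': 2, 'total': 54}

{'x': 46, 'y': 6, 'z': 2, 'total': 54}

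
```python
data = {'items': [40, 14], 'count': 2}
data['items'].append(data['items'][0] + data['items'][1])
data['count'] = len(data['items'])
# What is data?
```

After line 1: data = {'items': [40, 14], 'count': 2}
After line 2 (append 40 + 14 = 54): data = {'items': [40, 14, 54], 'count': 2}
After line 3 (count = len(items) = 3): data = {'items': [40, 14, 54], 'count': 3}

{'items': [40, 14, 54], 'count': 3}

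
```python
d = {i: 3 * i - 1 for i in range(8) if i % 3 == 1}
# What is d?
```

{1: 2, 4: 11, 7: 20}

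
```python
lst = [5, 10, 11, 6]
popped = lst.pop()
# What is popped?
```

6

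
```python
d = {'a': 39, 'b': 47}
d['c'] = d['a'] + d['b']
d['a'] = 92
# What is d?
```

After line 1: d = {'a': 39, 'b': 47}
After line 2 (d['c'] = 39 + 47): d = {'a': 39, 'b': 47, 'c': 86}
After line 3: d = {'a': 92, 'b': 47, 'c': 86}

{'a': 92, 'b': 47, 'c': 86}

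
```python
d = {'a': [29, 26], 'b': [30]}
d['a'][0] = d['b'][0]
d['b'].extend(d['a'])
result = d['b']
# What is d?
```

After line 1: d = {'a': [29, 26], 'b': [30]}
After line 2 (a[0] = b[0] = 30): d = {'a': [30, 26], 'b': [30]}
After line 3 (b.extend(a) appends [30, 26]): d = {'a': [30, 26], 'b': [30, 30, 26]}
After line 4: result = d['b'] = [30, 30, 26]

{'a': [30, 26], 'b': [30, 30, 26]}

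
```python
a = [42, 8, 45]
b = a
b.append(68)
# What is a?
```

After line 1: a = [42, 8, 45]
After line 2 (b = a is an alias, same object): a = [42, 8, 45], b = [42, 8, 45]
After line 3 (b.append mutates the shared list): a = [42, 8, 45, 68], b = [42, 8, 45, 68]

[42, 8, 45, 68]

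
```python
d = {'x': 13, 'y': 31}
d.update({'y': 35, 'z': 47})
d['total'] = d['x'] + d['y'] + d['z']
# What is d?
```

After line 1: d = {'x': 13, 'y': 31}
After line 2 (y overwritten, z added): d = {'x': 13, 'y': 35, 'z': 47}
After line 3 (total = 13 + 35 + 47 = 95): d = {'x': 13, 'y': 35, 'z': 47, 'total': 95}

{'x': 13, 'y': 35, 'z': 47, 'total': 95}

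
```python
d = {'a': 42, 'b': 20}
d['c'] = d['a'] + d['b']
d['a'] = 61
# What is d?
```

After line 1: d = {'a': 42, 'b': 20}
After line 2 (d['c'] = 42 + 20): d = {'a': 42, 'b': 20, 'c': 62}
After line 3: d = {'a': 61, 'b': 20, 'c': 62}

{'a': 61, 'b': 20, 'c': 62}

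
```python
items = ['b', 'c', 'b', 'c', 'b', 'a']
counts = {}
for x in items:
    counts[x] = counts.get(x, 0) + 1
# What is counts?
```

Initial: counts = {}, items = ['b', 'c', 'b', 'c', 'b', 'a']
See 'b': counts = {'b': 1}
See 'c': counts = {'b': 1, 'c': 1}
See 'b': counts = {'b': 2, 'c': 1}
See 'c': counts = {'b': 2, 'c': 2}
See 'b': counts = {'b': 3, 'c': 2}
See 'a': counts = {'b': 3, 'c': 2, 'a': 1}

{'b': 3, 'c': 2, 'a': 1}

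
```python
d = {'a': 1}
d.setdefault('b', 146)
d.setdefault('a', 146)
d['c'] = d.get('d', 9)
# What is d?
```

After line 1: d = {'a': 1}
After line 2 (setdefault adds 'b'=146): d = {'a': 1, 'b': 146}
After line 3 (setdefault 'a' no-op, already exists): d = {'a': 1, 'b': 146}
After line 4 (get('d', 9) returns default since 'd' not in d): d = {'a': 1, 'b': 146, 'c': 9}

{'a': 1, 'b': 146, 'c': 9}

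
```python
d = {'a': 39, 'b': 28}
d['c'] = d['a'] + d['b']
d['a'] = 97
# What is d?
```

After line 1: d = {'a': 39, 'b': 28}
After line 2 (d['c'] = 39 + 28): d = {'a': 39, 'b': 28, 'c': 67}
After line 3: d = {'a': 97, 'b': 28, 'c': 67}

{'a': 97, 'b': 28, 'c': 67}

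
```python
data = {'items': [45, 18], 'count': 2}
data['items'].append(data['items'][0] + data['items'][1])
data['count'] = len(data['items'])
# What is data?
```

After line 1: data = {'items': [45, 18], 'count': 2}
After line 2 (append 45 + 18 = 63): data = {'items': [45, 18, 63], 'count': 2}
After line 3 (count = len(items) = 3): data = {'items': [45, 18, 63], 'count': 3}

{'items': [45, 18, 63], 'count': 3}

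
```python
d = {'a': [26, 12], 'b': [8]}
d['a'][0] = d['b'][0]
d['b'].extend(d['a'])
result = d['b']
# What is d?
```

After line 1: d = {'a': [26, 12], 'b': [8]}
After line 2 (a[0] = b[0] = 8): d = {'a': [8, 12], 'b': [8]}
After line 3 (b.extend(a) appends [8, 12]): d = {'a': [8, 12], 'b': [8, 8, 12]}
After line 4: result = d['b'] = [8, 8, 12]

{'a': [8, 12], 'b': [8, 8, 12]}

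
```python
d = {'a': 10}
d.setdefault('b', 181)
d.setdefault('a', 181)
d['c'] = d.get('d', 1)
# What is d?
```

After line 1: d = {'a': 10}
After line 2 (setdefault adds 'b'=181): d = {'a': 10, 'b': 181}
After line 3 (setdefault 'a' no-op, already exists): d = {'a': 10, 'b': 181}
After line 4 (get('d', 1) returns default since 'd' not in d): d = {'a': 10, 'b': 181, 'c': 1}

{'a': 10, 'b': 181, 'c': 1}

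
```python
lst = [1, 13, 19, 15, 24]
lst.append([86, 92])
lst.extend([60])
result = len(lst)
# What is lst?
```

After line 1: lst = [1, 13, 19, 15, 24]
After line 2 (append adds [86, 92] as single element): lst = [1, 13, 19, 15, 24, [86, 92]]
After line 3 (extend unpacks [60], adds 60): lst = [1, 13, 19, 15, 24, [86, 92], 60]
After line 4: result = len(lst) = 7

[1, 13, 19, 15, 24, [86, 92], 60]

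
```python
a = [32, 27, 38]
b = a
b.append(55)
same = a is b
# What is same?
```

After line 1: a = [32, 27, 38]
After line 2 (b = a is an alias, same object): a = [32, 27, 38], b = [32, 27, 38]
After line 3 (b.append mutates the shared list): a = [32, 27, 38, 55], b = [32, 27, 38, 55]
After line 4 (same = a is b; same object -> True): same = True

True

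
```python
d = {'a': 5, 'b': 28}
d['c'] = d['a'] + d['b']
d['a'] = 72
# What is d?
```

After line 1: d = {'a': 5, 'b': 28}
After line 2 (d['c'] = 5 + 28): d = {'a': 5, 'b': 28, 'c': 33}
After line 3: d = {'a': 72, 'b': 28, 'c': 33}

{'a': 72, 'b': 28, 'c': 33}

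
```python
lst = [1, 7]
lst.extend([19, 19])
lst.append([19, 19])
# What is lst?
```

After line 1: lst = [1, 7]
After line 2 (extend unpacks [19, 19]): lst = [1, 7, 19, 19]
After line 3 (append adds [19, 19] as single element): lst = [1, 7, 19, 19, [19, 19]]

[1, 7, 19, 19, [19, 19]]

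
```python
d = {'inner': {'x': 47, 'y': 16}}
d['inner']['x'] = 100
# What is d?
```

After line 1: d = {'inner': {'x': 47, 'y': 16}}
After line 2 (inner x overwritten): d = {'inner': {'x': 100, 'y': 16}}

{'inner': {'x': 100, 'y': 16}}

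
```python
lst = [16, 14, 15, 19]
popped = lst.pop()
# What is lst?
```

[16, 14, 15]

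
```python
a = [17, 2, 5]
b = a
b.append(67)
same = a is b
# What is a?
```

After line 1: a = [17, 2, 5]
After line 2 (b = a is an alias, same object): a = [17, 2, 5], b = [17, 2, 5]
After line 3 (b.append mutates the shared list): a = [17, 2, 5, 67], b = [17, 2, 5, 67]
After line 4 (same = a is b; same object -> True): same = True

[17, 2, 5, 67]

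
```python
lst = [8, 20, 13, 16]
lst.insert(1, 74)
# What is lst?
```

[8, 74, 20, 13, 16]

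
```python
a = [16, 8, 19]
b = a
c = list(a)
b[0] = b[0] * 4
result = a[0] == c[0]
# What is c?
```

After line 1: a = [16, 8, 19]
After line 2 (b = a, alias): a = [16, 8, 19], b = [16, 8, 19]
After line 3 (c = list(a) is a copy, new object): c = [16, 8, 19]
After line 4 (b[0] = 16 * 4 = 64; mutates shared a/b): a = b = [64, 8, 19], c = [16, 8, 19]
After line 5 (a[0] = 64, c[0] = 16; result = False)

[16, 8, 19]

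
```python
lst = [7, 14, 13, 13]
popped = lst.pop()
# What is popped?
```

13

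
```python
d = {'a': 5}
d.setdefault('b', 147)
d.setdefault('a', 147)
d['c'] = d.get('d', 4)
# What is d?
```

After line 1: d = {'a': 5}
After line 2 (setdefault adds 'b'=147): d = {'a': 5, 'b': 147}
After line 3 (setdefault 'a' no-op, already exists): d = {'a': 5, 'b': 147}
After line 4 (get('d', 4) returns default since 'd' not in d): d = {'a': 5, 'b': 147, 'c': 4}

{'a': 5, 'b': 147, 'c': 4}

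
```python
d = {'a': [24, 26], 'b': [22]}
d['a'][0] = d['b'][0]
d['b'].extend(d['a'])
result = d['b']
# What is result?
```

After line 1: d = {'a': [24, 26], 'b': [22]}
After line 2 (a[0] = b[0] = 22): d = {'a': [22, 26], 'b': [22]}
After line 3 (b.extend(a) appends [22, 26]): d = {'a': [22, 26], 'b': [22, 22, 26]}
After line 4: result = d['b'] = [22, 22, 26]

[22, 22, 26]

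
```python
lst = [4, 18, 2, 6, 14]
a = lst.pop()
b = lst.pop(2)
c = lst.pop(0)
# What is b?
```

After line 1: lst = [4, 18, 2, 6, 14]
After line 2 (pop() -> a = 14): lst = [4, 18, 2, 6]
After line 3 (pop(2) -> b = 2): lst = [4, 18, 6]
After line 4 (pop(0) -> c = 4): lst = [18, 6]

2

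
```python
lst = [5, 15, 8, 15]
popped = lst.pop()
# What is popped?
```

15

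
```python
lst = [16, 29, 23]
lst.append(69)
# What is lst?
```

[16, 29, 23, 69]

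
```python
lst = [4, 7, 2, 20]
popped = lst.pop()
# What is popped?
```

20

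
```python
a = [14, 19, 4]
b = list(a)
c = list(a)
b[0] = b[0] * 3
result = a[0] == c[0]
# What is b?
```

After line 1: a = [14, 19, 4]
After line 2 (b = list(a), copy): a = [14, 19, 4], b = [14, 19, 4]
After line 3 (c = list(a) is a copy, new object): c = [14, 19, 4]
After line 4 (b[0] = 14 * 3 = 42; only b mutates (copy)): a = [14, 19, 4], b = [42, 19, 4], c = [14, 19, 4]
After line 5 (a[0] = 14, c[0] = 14; result = True)

[42, 19, 4]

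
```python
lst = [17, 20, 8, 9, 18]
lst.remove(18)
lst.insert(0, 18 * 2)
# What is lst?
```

After line 1: lst = [17, 20, 8, 9, 18]
After line 2 (remove first 18): lst = [17, 20, 8, 9]
After line 3 (insert 36 at index 0): lst = [36, 17, 20, 8, 9]

[36, 17, 20, 8, 9]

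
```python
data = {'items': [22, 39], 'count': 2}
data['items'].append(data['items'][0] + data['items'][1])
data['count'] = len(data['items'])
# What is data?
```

After line 1: data = {'items': [22, 39], 'count': 2}
After line 2 (append 22 + 39 = 61): data = {'items': [22, 39, 61], 'count': 2}
After line 3 (count = len(items) = 3): data = {'items': [22, 39, 61], 'count': 3}

{'items': [22, 39, 61], 'count': 3}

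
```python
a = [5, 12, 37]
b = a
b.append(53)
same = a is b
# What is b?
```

After line 1: a = [5, 12, 37]
After line 2 (b = a is an alias, same object): a = [5, 12, 37], b = [5, 12, 37]
After line 3 (b.append mutates the shared list): a = [5, 12, 37, 53], b = [5, 12, 37, 53]
After line 4 (same = a is b; same object -> True): same = True

[5, 12, 37, 53]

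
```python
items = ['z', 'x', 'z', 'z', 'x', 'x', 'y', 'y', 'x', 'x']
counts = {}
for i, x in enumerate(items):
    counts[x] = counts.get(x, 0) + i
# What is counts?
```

Initial: counts = {}, items = ['z', 'x', 'z', 'z', 'x', 'x', 'y', 'y', 'x', 'x']
i=0, x='z': counts = {'z': 0}
i=1, x='x': counts = {'z': 0, 'x': 1}
i=2, x='z': counts = {'z': 2, 'x': 1}
i=3, x='z': counts = {'z': 5, 'x': 1}
i=4, x='x': counts = {'z': 5, 'x': 5}
i=5, x='x': counts = {'z': 5, 'x': 10}
i=6, x='y': counts = {'z': 5, 'x': 10, 'y': 6}
i=7, x='y': counts = {'z': 5, 'x': 10, 'y': 13}
i=8, x='x': counts = {'z': 5, 'x': 18, 'y': 13}
i=9, x='x': counts = {'z': 5, 'x': 27, 'y': 13}

{'z': 5, 'x': 27, 'y': 13}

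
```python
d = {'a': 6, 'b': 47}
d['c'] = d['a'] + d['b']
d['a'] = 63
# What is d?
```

After line 1: d = {'a': 6, 'b': 47}
After line 2 (d['c'] = 6 + 47): d = {'a': 6, 'b': 47, 'c': 53}
After line 3: d = {'a': 63, 'b': 47, 'c': 53}

{'a': 63, 'b': 47, 'c': 53}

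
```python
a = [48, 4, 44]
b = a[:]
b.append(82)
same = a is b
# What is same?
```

After line 1: a = [48, 4, 44]
After line 2 (b = a[:] is a shallow copy, new object): a = [48, 4, 44], b = [48, 4, 44]
After line 3 (append only mutates b): a = [48, 4, 44], b = [48, 4, 44, 82]
After line 4 (same = a is b; different objects -> False): same = False

False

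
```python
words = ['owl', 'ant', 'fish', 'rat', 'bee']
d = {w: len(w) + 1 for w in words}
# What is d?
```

{'owl': 4, 'ant': 4, 'fish': 5, 'rat': 4, 'bee': 4}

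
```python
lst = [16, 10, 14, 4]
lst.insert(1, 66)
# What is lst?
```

[16, 66, 10, 14, 4]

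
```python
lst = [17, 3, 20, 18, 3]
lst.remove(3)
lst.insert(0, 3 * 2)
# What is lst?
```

After line 1: lst = [17, 3, 20, 18, 3]
After line 2 (remove first 3): lst = [17, 20, 18, 3]
After line 3 (insert 6 at index 0): lst = [6, 17, 20, 18, 3]

[6, 17, 20, 18, 3]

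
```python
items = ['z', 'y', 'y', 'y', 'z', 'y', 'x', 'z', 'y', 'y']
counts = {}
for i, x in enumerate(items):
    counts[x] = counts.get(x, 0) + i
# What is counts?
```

Initial: counts = {}, items = ['z', 'y', 'y', 'y', 'z', 'y', 'x', 'z', 'y', 'y']
i=0, x='z': counts = {'z': 0}
i=1, x='y': counts = {'z': 0, 'y': 1}
i=2, x='y': counts = {'z': 0, 'y': 3}
i=3, x='y': counts = {'z': 0, 'y': 6}
i=4, x='z': counts = {'z': 4, 'y': 6}
i=5, x='y': counts = {'z': 4, 'y': 11}
i=6, x='x': counts = {'z': 4, 'y': 11, 'x': 6}
i=7, x='z': counts = {'z': 11, 'y': 11, 'x': 6}
i=8, x='y': counts = {'z': 11, 'y': 19, 'x': 6}
i=9, x='y': counts = {'z': 11, 'y': 28, 'x': 6}

{'z': 11, 'y': 28, 'x': 6}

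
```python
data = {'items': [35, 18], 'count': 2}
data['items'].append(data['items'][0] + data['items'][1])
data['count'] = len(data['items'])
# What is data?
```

After line 1: data = {'items': [35, 18], 'count': 2}
After line 2 (append 35 + 18 = 53): data = {'items': [35, 18, 53], 'count': 2}
After line 3 (count = len(items) = 3): data = {'items': [35, 18, 53], 'count': 3}

{'items': [35, 18, 53], 'count': 3}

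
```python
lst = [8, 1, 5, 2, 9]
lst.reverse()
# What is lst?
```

[9, 2, 5, 1, 8]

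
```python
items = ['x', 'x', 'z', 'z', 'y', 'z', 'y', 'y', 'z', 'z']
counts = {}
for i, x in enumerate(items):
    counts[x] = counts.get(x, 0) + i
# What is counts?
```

Initial: counts = {}, items = ['x', 'x', 'z', 'z', 'y', 'z', 'y', 'y', 'z', 'z']
i=0, x='x': counts = {'x': 0}
i=1, x='x': counts = {'x': 1}
i=2, x='z': counts = {'x': 1, 'z': 2}
i=3, x='z': counts = {'x': 1, 'z': 5}
i=4, x='y': counts = {'x': 1, 'z': 5, 'y': 4}
i=5, x='z': counts = {'x': 1, 'z': 10, 'y': 4}
i=6, x='y': counts = {'x': 1, 'z': 10, 'y': 10}
i=7, x='y': counts = {'x': 1, 'z': 10, 'y': 17}
i=8, x='z': counts = {'x': 1, 'z': 18, 'y': 17}
i=9, x='z': counts = {'x': 1, 'z': 27, 'y': 17}

{'x': 1, 'z': 27, 'y': 17}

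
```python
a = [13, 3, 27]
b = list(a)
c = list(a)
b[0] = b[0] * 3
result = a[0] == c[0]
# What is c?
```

After line 1: a = [13, 3, 27]
After line 2 (b = list(a), copy): a = [13, 3, 27], b = [13, 3, 27]
After line 3 (c = list(a) is a copy, new object): c = [13, 3, 27]
After line 4 (b[0] = 13 * 3 = 39; only b mutates (copy)): a = [13, 3, 27], b = [39, 3, 27], c = [13, 3, 27]
After line 5 (a[0] = 13, c[0] = 13; result = True)

[13, 3, 27]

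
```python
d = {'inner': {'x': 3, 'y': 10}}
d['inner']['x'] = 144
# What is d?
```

After line 1: d = {'inner': {'x': 3, 'y': 10}}
After line 2 (inner x overwritten): d = {'inner': {'x': 144, 'y': 10}}

{'inner': {'x': 144, 'y': 10}}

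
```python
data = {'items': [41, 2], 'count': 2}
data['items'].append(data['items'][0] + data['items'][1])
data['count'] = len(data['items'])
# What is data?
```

After line 1: data = {'items': [41, 2], 'count': 2}
After line 2 (append 41 + 2 = 43): data = {'items': [41, 2, 43], 'count': 2}
After line 3 (count = len(items) = 3): data = {'items': [41, 2, 43], 'count': 3}

{'items': [41, 2, 43], 'count': 3}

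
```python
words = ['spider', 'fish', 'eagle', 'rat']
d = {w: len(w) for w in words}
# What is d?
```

{'spider': 6, 'fish': 4, 'eagle': 5, 'rat': 3}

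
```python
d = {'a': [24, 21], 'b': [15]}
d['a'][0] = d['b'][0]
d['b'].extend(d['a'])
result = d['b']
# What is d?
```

After line 1: d = {'a': [24, 21], 'b': [15]}
After line 2 (a[0] = b[0] = 15): d = {'a': [15, 21], 'b': [15]}
After line 3 (b.extend(a) appends [15, 21]): d = {'a': [15, 21], 'b': [15, 15, 21]}
After line 4: result = d['b'] = [15, 15, 21]

{'a': [15, 21], 'b': [15, 15, 21]}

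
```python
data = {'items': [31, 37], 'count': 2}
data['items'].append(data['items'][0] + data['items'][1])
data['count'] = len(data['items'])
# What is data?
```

After line 1: data = {'items': [31, 37], 'count': 2}
After line 2 (append 31 + 37 = 68): data = {'items': [31, 37, 68], 'count': 2}
After line 3 (count = len(items) = 3): data = {'items': [31, 37, 68], 'count': 3}

{'items': [31, 37, 68], 'count': 3}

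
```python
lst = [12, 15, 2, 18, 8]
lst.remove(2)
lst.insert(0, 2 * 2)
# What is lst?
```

After line 1: lst = [12, 15, 2, 18, 8]
After line 2 (remove first 2): lst = [12, 15, 18, 8]
After line 3 (insert 4 at index 0): lst = [4, 12, 15, 18, 8]

[4, 12, 15, 18, 8]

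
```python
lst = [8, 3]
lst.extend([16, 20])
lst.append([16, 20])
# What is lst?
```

After line 1: lst = [8, 3]
After line 2 (extend unpacks [16, 20]): lst = [8, 3, 16, 20]
After line 3 (append adds [16, 20] as single element): lst = [8, 3, 16, 20, [16, 20]]

[8, 3, 16, 20, [16, 20]]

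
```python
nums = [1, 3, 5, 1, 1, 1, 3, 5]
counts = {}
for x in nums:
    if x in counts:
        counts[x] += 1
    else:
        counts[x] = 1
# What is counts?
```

Initial: counts = {}, nums = [1, 3, 5, 1, 1, 1, 3, 5]
See 1: counts = {1: 1}
See 3: counts = {1: 1, 3: 1}
See 5: counts = {1: 1, 3: 1, 5: 1}
See 1: counts = {1: 2, 3: 1, 5: 1}
See 1: counts = {1: 3, 3: 1, 5: 1}
See 1: counts = {1: 4, 3: 1, 5: 1}
See 3: counts = {1: 4, 3: 2, 5: 1}
See 5: counts = {1: 4, 3: 2, 5: 2}

{1: 4, 3: 2, 5: 2}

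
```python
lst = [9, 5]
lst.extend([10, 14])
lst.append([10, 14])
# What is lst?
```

After line 1: lst = [9, 5]
After line 2 (extend unpacks [10, 14]): lst = [9, 5, 10, 14]
After line 3 (append adds [10, 14] as single element): lst = [9, 5, 10, 14, [10, 14]]

[9, 5, 10, 14, [10, 14]]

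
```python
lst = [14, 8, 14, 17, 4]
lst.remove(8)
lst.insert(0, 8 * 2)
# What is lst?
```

After line 1: lst = [14, 8, 14, 17, 4]
After line 2 (remove first 8): lst = [14, 14, 17, 4]
After line 3 (insert 16 at index 0): lst = [16, 14, 14, 17, 4]

[16, 14, 14, 17, 4]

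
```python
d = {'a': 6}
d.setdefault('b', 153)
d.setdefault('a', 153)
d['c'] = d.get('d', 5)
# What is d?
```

After line 1: d = {'a': 6}
After line 2 (setdefault adds 'b'=153): d = {'a': 6, 'b': 153}
After line 3 (setdefault 'a' no-op, already exists): d = {'a': 6, 'b': 153}
After line 4 (get('d', 5) returns default since 'd' not in d): d = {'a': 6, 'b': 153, 'c': 5}

{'a': 6, 'b': 153, 'c': 5}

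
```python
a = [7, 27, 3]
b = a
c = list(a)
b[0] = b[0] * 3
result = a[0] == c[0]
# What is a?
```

After line 1: a = [7, 27, 3]
After line 2 (b = a, alias): a = [7, 27, 3], b = [7, 27, 3]
After line 3 (c = list(a) is a copy, new object): c = [7, 27, 3]
After line 4 (b[0] = 7 * 3 = 21; mutates shared a/b): a = b = [21, 27, 3], c = [7, 27, 3]
After line 5 (a[0] = 21, c[0] = 7; result = False)

[21, 27, 3]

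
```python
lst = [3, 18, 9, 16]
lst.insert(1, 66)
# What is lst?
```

[3, 66, 18, 9, 16]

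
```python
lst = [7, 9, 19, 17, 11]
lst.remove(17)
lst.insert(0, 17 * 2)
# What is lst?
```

After line 1: lst = [7, 9, 19, 17, 11]
After line 2 (remove first 17): lst = [7, 9, 19, 11]
After line 3 (insert 34 at index 0): lst = [34, 7, 9, 19, 11]

[34, 7, 9, 19, 11]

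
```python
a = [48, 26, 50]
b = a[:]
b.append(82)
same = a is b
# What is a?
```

After line 1: a = [48, 26, 50]
After line 2 (b = a[:] is a shallow copy, new object): a = [48, 26, 50], b = [48, 26, 50]
After line 3 (append only mutates b): a = [48, 26, 50], b = [48, 26, 50, 82]
After line 4 (same = a is b; different objects -> False): same = False

[48, 26, 50]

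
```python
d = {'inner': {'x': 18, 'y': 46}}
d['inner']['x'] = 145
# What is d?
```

After line 1: d = {'inner': {'x': 18, 'y': 46}}
After line 2 (inner x overwritten): d = {'inner': {'x': 145, 'y': 46}}

{'inner': {'x': 145, 'y': 46}}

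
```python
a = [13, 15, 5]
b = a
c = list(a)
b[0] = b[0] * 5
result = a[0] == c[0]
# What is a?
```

After line 1: a = [13, 15, 5]
After line 2 (b = a, alias): a = [13, 15, 5], b = [13, 15, 5]
After line 3 (c = list(a) is a copy, new object): c = [13, 15, 5]
After line 4 (b[0] = 13 * 5 = 65; mutates shared a/b): a = b = [65, 15, 5], c = [13, 15, 5]
After line 5 (a[0] = 65, c[0] = 13; result = False)

[65, 15, 5]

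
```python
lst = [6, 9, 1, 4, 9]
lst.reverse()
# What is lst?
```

[9, 4, 1, 9, 6]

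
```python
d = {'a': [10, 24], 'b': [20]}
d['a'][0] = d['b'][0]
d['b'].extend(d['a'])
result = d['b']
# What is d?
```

After line 1: d = {'a': [10, 24], 'b': [20]}
After line 2 (a[0] = b[0] = 20): d = {'a': [20, 24], 'b': [20]}
After line 3 (b.extend(a) appends [20, 24]): d = {'a': [20, 24], 'b': [20, 20, 24]}
After line 4: result = d['b'] = [20, 20, 24]

{'a': [20, 24], 'b': [20, 20, 24]}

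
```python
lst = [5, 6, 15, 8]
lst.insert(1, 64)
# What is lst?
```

[5, 64, 6, 15, 8]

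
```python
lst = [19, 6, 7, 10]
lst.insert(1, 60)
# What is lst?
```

[19, 60, 6, 7, 10]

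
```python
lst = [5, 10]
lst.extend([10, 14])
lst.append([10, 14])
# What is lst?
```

After line 1: lst = [5, 10]
After line 2 (extend unpacks [10, 14]): lst = [5, 10, 10, 14]
After line 3 (append adds [10, 14] as single element): lst = [5, 10, 10, 14, [10, 14]]

[5, 10, 10, 14, [10, 14]]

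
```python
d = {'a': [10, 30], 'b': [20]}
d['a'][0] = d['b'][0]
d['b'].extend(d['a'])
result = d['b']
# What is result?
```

After line 1: d = {'a': [10, 30], 'b': [20]}
After line 2 (a[0] = b[0] = 20): d = {'a': [20, 30], 'b': [20]}
After line 3 (b.extend(a) appends [20, 30]): d = {'a': [20, 30], 'b': [20, 20, 30]}
After line 4: result = d['b'] = [20, 20, 30]

[20, 20, 30]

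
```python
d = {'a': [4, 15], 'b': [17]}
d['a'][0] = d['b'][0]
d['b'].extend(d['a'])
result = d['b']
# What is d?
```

After line 1: d = {'a': [4, 15], 'b': [17]}
After line 2 (a[0] = b[0] = 17): d = {'a': [17, 15], 'b': [17]}
After line 3 (b.extend(a) appends [17, 15]): d = {'a': [17, 15], 'b': [17, 17, 15]}
After line 4: result = d['b'] = [17, 17, 15]

{'a': [17, 15], 'b': [17, 17, 15]}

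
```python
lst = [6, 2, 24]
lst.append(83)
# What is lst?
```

[6, 2, 24, 83]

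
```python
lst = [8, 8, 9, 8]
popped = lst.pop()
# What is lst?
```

[8, 8, 9]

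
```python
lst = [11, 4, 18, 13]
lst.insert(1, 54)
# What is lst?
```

[11, 54, 4, 18, 13]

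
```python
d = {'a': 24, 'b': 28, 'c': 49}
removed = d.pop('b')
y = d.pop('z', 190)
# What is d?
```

After line 1: d = {'a': 24, 'b': 28, 'c': 49}
After line 2 (pop 'b' returns 28): d = {'a': 24, 'c': 49}, removed = 28
After line 3 (pop 'z' missing, returns default 190): d = {'a': 24, 'c': 49}, y = 190

{'a': 24, 'c': 49}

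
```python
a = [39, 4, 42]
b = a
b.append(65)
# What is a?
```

After line 1: a = [39, 4, 42]
After line 2 (b = a is an alias, same object): a = [39, 4, 42], b = [39, 4, 42]
After line 3 (b.append mutates the shared list): a = [39, 4, 42, 65], b = [39, 4, 42, 65]

[39, 4, 42, 65]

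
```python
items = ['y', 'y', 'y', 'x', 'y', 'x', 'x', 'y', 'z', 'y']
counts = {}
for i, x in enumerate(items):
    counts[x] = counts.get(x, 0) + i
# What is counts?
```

Initial: counts = {}, items = ['y', 'y', 'y', 'x', 'y', 'x', 'x', 'y', 'z', 'y']
i=0, x='y': counts = {'y': 0}
i=1, x='y': counts = {'y': 1}
i=2, x='y': counts = {'y': 3}
i=3, x='x': counts = {'y': 3, 'x': 3}
i=4, x='y': counts = {'y': 7, 'x': 3}
i=5, x='x': counts = {'y': 7, 'x': 8}
i=6, x='x': counts = {'y': 7, 'x': 14}
i=7, x='y': counts = {'y': 14, 'x': 14}
i=8, x='z': counts = {'y': 14, 'x': 14, 'z': 8}
i=9, x='y': counts = {'y': 23, 'x': 14, 'z': 8}

{'y': 23, 'x': 14, 'z': 8}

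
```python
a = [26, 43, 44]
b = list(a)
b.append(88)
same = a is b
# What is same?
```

After line 1: a = [26, 43, 44]
After line 2 (b = list(a) is a shallow copy, new object): a = [26, 43, 44], b = [26, 43, 44]
After line 3 (append only mutates b): a = [26, 43, 44], b = [26, 43, 44, 88]
After line 4 (same = a is b; different objects -> False): same = False

False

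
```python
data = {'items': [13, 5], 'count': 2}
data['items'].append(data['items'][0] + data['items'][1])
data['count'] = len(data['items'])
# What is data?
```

After line 1: data = {'items': [13, 5], 'count': 2}
After line 2 (append 13 + 5 = 18): data = {'items': [13, 5, 18], 'count': 2}
After line 3 (count = len(items) = 3): data = {'items': [13, 5, 18], 'count': 3}

{'items': [13, 5, 18], 'count': 3}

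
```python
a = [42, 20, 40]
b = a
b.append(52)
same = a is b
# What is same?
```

After line 1: a = [42, 20, 40]
After line 2 (b = a is an alias, same object): a = [42, 20, 40], b = [42, 20, 40]
After line 3 (b.append mutates the shared list): a = [42, 20, 40, 52], b = [42, 20, 40, 52]
After line 4 (same = a is b; same object -> True): same = True

True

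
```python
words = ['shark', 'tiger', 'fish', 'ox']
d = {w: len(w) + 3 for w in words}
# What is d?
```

{'shark': 8, 'tiger': 8, 'fish': 7, 'ox': 5}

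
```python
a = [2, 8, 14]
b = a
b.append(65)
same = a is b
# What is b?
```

After line 1: a = [2, 8, 14]
After line 2 (b = a is an alias, same object): a = [2, 8, 14], b = [2, 8, 14]
After line 3 (b.append mutates the shared list): a = [2, 8, 14, 65], b = [2, 8, 14, 65]
After line 4 (same = a is b; same object -> True): same = True

[2, 8, 14, 65]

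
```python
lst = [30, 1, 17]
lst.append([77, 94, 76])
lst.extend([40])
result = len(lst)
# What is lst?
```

After line 1: lst = [30, 1, 17]
After line 2 (append adds [77, 94, 76] as single element): lst = [30, 1, 17, [77, 94, 76]]
After line 3 (extend unpacks [40], adds 40): lst = [30, 1, 17, [77, 94, 76], 40]
After line 4: result = len(lst) = 5

[30, 1, 17, [77, 94, 76], 40]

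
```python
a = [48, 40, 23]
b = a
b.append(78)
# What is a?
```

After line 1: a = [48, 40, 23]
After line 2 (b = a is an alias, same object): a = [48, 40, 23], b = [48, 40, 23]
After line 3 (b.append mutates the shared list): a = [48, 40, 23, 78], b = [48, 40, 23, 78]

[48, 40, 23, 78]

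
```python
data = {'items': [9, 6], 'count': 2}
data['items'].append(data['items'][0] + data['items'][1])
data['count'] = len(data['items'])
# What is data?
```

After line 1: data = {'items': [9, 6], 'count': 2}
After line 2 (append 9 + 6 = 15): data = {'items': [9, 6, 15], 'count': 2}
After line 3 (count = len(items) = 3): data = {'items': [9, 6, 15], 'count': 3}

{'items': [9, 6, 15], 'count': 3}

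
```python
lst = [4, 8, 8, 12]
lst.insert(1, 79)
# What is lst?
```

[4, 79, 8, 8, 12]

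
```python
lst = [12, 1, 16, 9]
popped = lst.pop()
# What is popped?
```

9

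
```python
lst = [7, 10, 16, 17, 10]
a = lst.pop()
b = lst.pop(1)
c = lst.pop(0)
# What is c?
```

After line 1: lst = [7, 10, 16, 17, 10]
After line 2 (pop() -> a = 10): lst = [7, 10, 16, 17]
After line 3 (pop(1) -> b = 10): lst = [7, 16, 17]
After line 4 (pop(0) -> c = 7): lst = [16, 17]

7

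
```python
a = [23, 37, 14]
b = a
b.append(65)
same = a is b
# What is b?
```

After line 1: a = [23, 37, 14]
After line 2 (b = a is an alias, same object): a = [23, 37, 14], b = [23, 37, 14]
After line 3 (b.append mutates the shared list): a = [23, 37, 14, 65], b = [23, 37, 14, 65]
After line 4 (same = a is b; same object -> True): same = True

[23, 37, 14, 65]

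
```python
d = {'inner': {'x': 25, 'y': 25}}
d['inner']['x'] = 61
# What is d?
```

After line 1: d = {'inner': {'x': 25, 'y': 25}}
After line 2 (inner x overwritten): d = {'inner': {'x': 61, 'y': 25}}

{'inner': {'x': 61, 'y': 25}}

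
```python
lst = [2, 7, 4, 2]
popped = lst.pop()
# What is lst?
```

[2, 7, 4]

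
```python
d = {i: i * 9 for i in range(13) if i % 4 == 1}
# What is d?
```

{1: 9, 5: 45, 9: 81}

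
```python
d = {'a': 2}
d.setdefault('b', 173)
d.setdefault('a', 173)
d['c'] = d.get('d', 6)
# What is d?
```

After line 1: d = {'a': 2}
After line 2 (setdefault adds 'b'=173): d = {'a': 2, 'b': 173}
After line 3 (setdefault 'a' no-op, already exists): d = {'a': 2, 'b': 173}
After line 4 (get('d', 6) returns default since 'd' not in d): d = {'a': 2, 'b': 173, 'c': 6}

{'a': 2, 'b': 173, 'c': 6}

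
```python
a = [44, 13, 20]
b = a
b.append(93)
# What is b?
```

After line 1: a = [44, 13, 20]
After line 2 (b = a is an alias, same object): a = [44, 13, 20], b = [44, 13, 20]
After line 3 (b.append mutates the shared list): a = [44, 13, 20, 93], b = [44, 13, 20, 93]

[44, 13, 20, 93]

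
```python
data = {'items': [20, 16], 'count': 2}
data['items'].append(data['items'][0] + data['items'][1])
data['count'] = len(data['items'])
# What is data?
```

After line 1: data = {'items': [20, 16], 'count': 2}
After line 2 (append 20 + 16 = 36): data = {'items': [20, 16, 36], 'count': 2}
After line 3 (count = len(items) = 3): data = {'items': [20, 16, 36], 'count': 3}

{'items': [20, 16, 36], 'count': 3}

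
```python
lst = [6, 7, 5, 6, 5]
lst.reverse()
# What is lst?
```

[5, 6, 5, 7, 6]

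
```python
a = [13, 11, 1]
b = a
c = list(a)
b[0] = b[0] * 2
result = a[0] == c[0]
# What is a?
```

After line 1: a = [13, 11, 1]
After line 2 (b = a, alias): a = [13, 11, 1], b = [13, 11, 1]
After line 3 (c = list(a) is a copy, new object): c = [13, 11, 1]
After line 4 (b[0] = 13 * 2 = 26; mutates shared a/b): a = b = [26, 11, 1], c = [13, 11, 1]
After line 5 (a[0] = 26, c[0] = 13; result = False)

[26, 11, 1]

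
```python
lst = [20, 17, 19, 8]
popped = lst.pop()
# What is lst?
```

[20, 17, 19]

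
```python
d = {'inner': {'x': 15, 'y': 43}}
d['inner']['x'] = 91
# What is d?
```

After line 1: d = {'inner': {'x': 15, 'y': 43}}
After line 2 (inner x overwritten): d = {'inner': {'x': 91, 'y': 43}}

{'inner': {'x': 91, 'y': 43}}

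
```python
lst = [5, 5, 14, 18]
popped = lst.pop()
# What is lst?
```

[5, 5, 14]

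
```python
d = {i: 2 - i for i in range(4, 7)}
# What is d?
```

{4: -2, 5: -3, 6: -4}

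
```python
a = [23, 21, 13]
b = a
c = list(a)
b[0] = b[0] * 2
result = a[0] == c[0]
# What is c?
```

After line 1: a = [23, 21, 13]
After line 2 (b = a, alias): a = [23, 21, 13], b = [23, 21, 13]
After line 3 (c = list(a) is a copy, new object): c = [23, 21, 13]
After line 4 (b[0] = 23 * 2 = 46; mutates shared a/b): a = b = [46, 21, 13], c = [23, 21, 13]
After line 5 (a[0] = 46, c[0] = 23; result = False)

[23, 21, 13]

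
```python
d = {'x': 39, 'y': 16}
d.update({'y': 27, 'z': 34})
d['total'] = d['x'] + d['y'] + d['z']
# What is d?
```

After line 1: d = {'x': 39, 'y': 16}
After line 2 (y overwritten, z added): d = {'x': 39, 'y': 27, 'z': 34}
After line 3 (total = 39 + 27 + 34 = 100): d = {'x': 39, 'y': 27, 'z': 34, 'total': 100}

{'x': 39, 'y': 27, 'z': 34, 'total': 100}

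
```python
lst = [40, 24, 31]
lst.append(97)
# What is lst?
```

[40, 24, 31, 97]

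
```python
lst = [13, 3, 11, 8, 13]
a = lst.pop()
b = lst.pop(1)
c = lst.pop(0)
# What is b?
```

After line 1: lst = [13, 3, 11, 8, 13]
After line 2 (pop() -> a = 13): lst = [13, 3, 11, 8]
After line 3 (pop(1) -> b = 3): lst = [13, 11, 8]
After line 4 (pop(0) -> c = 13): lst = [11, 8]

3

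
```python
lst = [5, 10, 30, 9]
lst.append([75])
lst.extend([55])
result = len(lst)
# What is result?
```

After line 1: lst = [5, 10, 30, 9]
After line 2 (append adds [75] as single element): lst = [5, 10, 30, 9, [75]]
After line 3 (extend unpacks [55], adds 55): lst = [5, 10, 30, 9, [75], 55]
After line 4: result = len(lst) = 6

6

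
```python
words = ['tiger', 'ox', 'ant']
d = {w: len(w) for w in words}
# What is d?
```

{'tiger': 5, 'ox': 2, 'ant': 3}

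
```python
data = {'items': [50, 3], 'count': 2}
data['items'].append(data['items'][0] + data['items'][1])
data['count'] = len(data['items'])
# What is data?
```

After line 1: data = {'items': [50, 3], 'count': 2}
After line 2 (append 50 + 3 = 53): data = {'items': [50, 3, 53], 'count': 2}
After line 3 (count = len(items) = 3): data = {'items': [50, 3, 53], 'count': 3}

{'items': [50, 3, 53], 'count': 3}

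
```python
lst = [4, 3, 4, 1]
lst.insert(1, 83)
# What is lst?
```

[4, 83, 3, 4, 1]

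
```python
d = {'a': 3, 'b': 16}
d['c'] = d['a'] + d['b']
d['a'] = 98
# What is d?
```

After line 1: d = {'a': 3, 'b': 16}
After line 2 (d['c'] = 3 + 16): d = {'a': 3, 'b': 16, 'c': 19}
After line 3: d = {'a': 98, 'b': 16, 'c': 19}

{'a': 98, 'b': 16, 'c': 19}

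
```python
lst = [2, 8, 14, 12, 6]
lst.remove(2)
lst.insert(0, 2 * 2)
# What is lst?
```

After line 1: lst = [2, 8, 14, 12, 6]
After line 2 (remove first 2): lst = [8, 14, 12, 6]
After line 3 (insert 4 at index 0): lst = [4, 8, 14, 12, 6]

[4, 8, 14, 12, 6]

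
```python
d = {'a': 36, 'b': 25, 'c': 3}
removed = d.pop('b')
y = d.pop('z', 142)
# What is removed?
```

After line 1: d = {'a': 36, 'b': 25, 'c': 3}
After line 2 (pop 'b' returns 25): d = {'a': 36, 'c': 3}, removed = 25
After line 3 (pop 'z' missing, returns default 142): d = {'a': 36, 'c': 3}, y = 142

25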